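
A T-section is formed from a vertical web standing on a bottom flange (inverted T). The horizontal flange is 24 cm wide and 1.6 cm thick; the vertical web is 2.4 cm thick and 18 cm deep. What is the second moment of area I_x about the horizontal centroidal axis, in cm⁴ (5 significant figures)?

Decompose the section into non-overlapping parts with the origin at the bottom-left of its bounding rectangle.
Flange: 24 × 1.6, A = 38.4 cm², y = 0.8 cm, Ī = 8.192 cm⁴.
Web: 2.4 × 18, A = 43.2 cm², y = 10.6 cm, Ī = 1166.4 cm⁴.
Centroid: ȳ = ΣA·y / ΣA = 5.988235 cm.
Transfer each piece to the horizontal centroidal axis using Ī + A·d² with d = y − 5.988235:
  flange: d = -5.188235 cm → contributes +1041.835 cm⁴
  web: d = 4.611765 cm → contributes +2085.194 cm⁴
Total I = 3127.029 cm⁴.

I_x ≈ 3127.0 cm⁴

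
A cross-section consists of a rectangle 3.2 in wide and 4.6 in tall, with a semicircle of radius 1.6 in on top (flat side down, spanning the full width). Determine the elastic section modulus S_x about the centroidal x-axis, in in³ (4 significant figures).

Break the section into simple shapes (no overlaps), measuring from the bottom-left corner of the bounding box.
Rectangular body: 3.2 × 4.6, A = 14.72 in², y = 2.3 in, Ī = 25.9563 in⁴.
Semicircular cap: semicircle r = 1.6, A = 4.02124 in², y = 5.27906 in, Ī = 0.719303 in⁴.
Centroid: ȳ = ΣA·y / ΣA = 2.93921 in.
Transfer each piece to the centroidal x-axis using Ī + A·d² with d = y − 2.93921:
  rectangular body: d = -0.639206 in → contributes +31.9706 in⁴
  semicircular cap: d = 2.33985 in → contributes +22.7353 in⁴
Total I = 54.7059 in⁴.
Extreme fibre distance c = 3.26079 in; S = I/c = 16.7769 in³.

S_x ≈ 16.78 in³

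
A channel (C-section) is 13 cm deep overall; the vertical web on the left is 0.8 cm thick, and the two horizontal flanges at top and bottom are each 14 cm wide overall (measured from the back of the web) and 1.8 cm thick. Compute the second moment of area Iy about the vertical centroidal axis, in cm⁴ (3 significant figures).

Decompose the section into non-overlapping parts with the origin at the bottom-left of its bounding rectangle.
Web: 0.8 × 13, A = 10.4 cm², x = 0.4 cm, Ī = 0.55467 cm⁴.
Top flange (beyond web): 13.2 × 1.8, A = 23.76 cm², x = 7.4 cm, Ī = 345 cm⁴.
Bottom flange (beyond web): 13.2 × 1.8, A = 23.76 cm², x = 7.4 cm, Ī = 345 cm⁴.
Centroid: x̄ = ΣA·x / ΣA = 6.1431 cm.
Transfer each piece to the vertical centroidal axis using Ī + A·d² with d = x − 6.1431:
  web: d = -5.7431 cm → contributes +343.58 cm⁴
  top flange (beyond web): d = 1.2569 cm → contributes +382.53 cm⁴
  bottom flange (beyond web): d = 1.2569 cm → contributes +382.53 cm⁴
Total I = 1108.6 cm⁴.

Iy ≈ 1110 cm⁴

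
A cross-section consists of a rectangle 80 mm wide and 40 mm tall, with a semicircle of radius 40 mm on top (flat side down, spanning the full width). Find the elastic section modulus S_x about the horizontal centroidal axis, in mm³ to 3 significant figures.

Decompose the section into non-overlapping parts with the origin at the bottom-left of its bounding rectangle.
Rectangular body: 80 × 40, A = 3 200 mm², y = 20 mm, Ī = 426 667 mm⁴.
Semicircular cap: semicircle r = 40, A = 2513.3 mm², y = 56.977 mm, Ī = 280 978 mm⁴.
Centroid: ȳ = ΣA·y / ΣA = 36.266 mm.
Transfer each piece to the horizontal centroidal axis using Ī + A·d² with d = y − 36.266:
  rectangular body: d = -16.266 mm → contributes +1 273 332 mm⁴
  semicircular cap: d = 20.711 mm → contributes +1 358 986 mm⁴
Total I = 2 632 318 mm⁴.
Extreme fibre distance c = 43.734 mm; S = I/c = 60 189 mm³.

S_x ≈ 6.02 × 10⁴ mm³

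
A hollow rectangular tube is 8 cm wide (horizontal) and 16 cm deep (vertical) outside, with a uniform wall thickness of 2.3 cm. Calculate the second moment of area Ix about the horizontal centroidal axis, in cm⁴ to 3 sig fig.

Ix ≈ 2310 cm⁴

Decompose the section into non-overlapping parts with the origin at the bottom-left of its bounding rectangle.
Outer rectangle: 8 × 16, A = 128 cm², y = 8 cm, Ī = 2730.7 cm⁴.
Inner void (subtracted): 3.4 × 11.4, A = 38.76 cm², y = 8 cm, Ī = 419.77 cm⁴.
By symmetry the centroid is at mid-height, ȳ = 8 cm.
All pieces are centred on the horizontal centroidal axis, so I = ΣĪ (holes subtracted) = 2310.9 cm⁴.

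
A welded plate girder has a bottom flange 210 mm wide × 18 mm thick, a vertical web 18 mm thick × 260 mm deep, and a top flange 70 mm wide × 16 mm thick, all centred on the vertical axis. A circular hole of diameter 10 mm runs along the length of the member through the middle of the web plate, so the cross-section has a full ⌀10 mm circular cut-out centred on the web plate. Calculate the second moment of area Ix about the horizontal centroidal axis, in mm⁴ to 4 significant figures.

Split into non-overlapping primitives; take the origin at the lower-left of the bounding box.
Bottom plate: 210 × 18, A = 3 780 mm², y = 9 mm, Ī = 102 060 mm⁴.
Web plate: 18 × 260, A = 4 680 mm², y = 148 mm, Ī = 26 364 000 mm⁴.
Top plate: 70 × 16, A = 1 120 mm², y = 286 mm, Ī = 23893.3 mm⁴.
Hole (subtracted): ⌀10, A = 78.5398 mm², y = 148 mm, Ī = 490.874 mm⁴.
Centroid: ȳ = ΣA·y / ΣA = 108.968 mm.
Transfer each piece to the horizontal centroidal axis using Ī + A·d² with d = y − 108.968:
  bottom plate: d = -99.9681 mm → contributes +37 877 951 mm⁴
  web plate: d = 39.0319 mm → contributes +33 493 928 mm⁴
  top plate: d = 177.032 mm → contributes +35 125 020 mm⁴
  hole: d = 39.0319 mm → contributes −120 145 mm⁴
Total I = 106 376 754 mm⁴.

Ix ≈ 1.064 × 10⁸ mm⁴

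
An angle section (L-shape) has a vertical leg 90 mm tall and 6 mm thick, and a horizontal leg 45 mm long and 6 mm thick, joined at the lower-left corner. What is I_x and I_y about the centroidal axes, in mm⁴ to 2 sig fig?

Decompose the section into non-overlapping parts with the origin at the bottom-left of its bounding rectangle.
Vertical leg: 6 × 90, A = 540 mm², y = 45 mm, Ī = 364 500 mm⁴.
Horizontal leg (remainder): 39 × 6, A = 234 mm², y = 3 mm, Ī = 702 mm⁴.
Centroid: ȳ = ΣA·y / ΣA = 32.3 mm.
Transfer each piece to the centroidal x-axis using Ī + A·d² with d = y − 32.3:
  vertical leg: d = 12.7 mm → contributes +451 565 mm⁴
  horizontal leg (remainder): d = -29.3 mm → contributes +201 621 mm⁴
Total I = 653 185 mm⁴.
For the y-axis: x̄ = 9.802 mm.
Repeating about the centroidal y-axis gives I_y = 113 928 mm⁴.

I_x ≈ 6.5 × 10⁵ mm⁴, I_y ≈ 1.1 × 10⁵ mm⁴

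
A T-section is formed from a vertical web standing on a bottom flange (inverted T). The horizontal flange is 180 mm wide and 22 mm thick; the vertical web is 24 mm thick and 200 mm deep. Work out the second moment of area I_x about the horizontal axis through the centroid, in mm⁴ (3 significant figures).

I_x ≈ 4.29 × 10⁷ mm⁴

Treat the section as a set of non-overlapping primitives; coordinates are from the bounding-box lower-left.
Flange: 180 × 22, A = 3 960 mm², y = 11 mm, Ī = 159 720 mm⁴.
Web: 24 × 200, A = 4 800 mm², y = 122 mm, Ī = 16 000 000 mm⁴.
Centroid: ȳ = ΣA·y / ΣA = 71.822 mm.
Transfer each piece to the horizontal axis through the centroid using Ī + A·d² with d = y − 71.822:
  flange: d = -60.822 mm → contributes +14 808 971 mm⁴
  web: d = 50.178 mm → contributes +28 085 632 mm⁴
Total I = 42 894 602 mm⁴.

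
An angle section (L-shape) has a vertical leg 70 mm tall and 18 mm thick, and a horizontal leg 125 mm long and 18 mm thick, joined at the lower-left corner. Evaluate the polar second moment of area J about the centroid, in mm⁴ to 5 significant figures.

J ≈ 5.9284 × 10⁶ mm⁴

Break the section into simple shapes (no overlaps), measuring from the bottom-left corner of the bounding box.
Vertical leg: 18 × 70, A = 1 260 mm², y = 35 mm, Ī = 514 500 mm⁴.
Horizontal leg (remainder): 107 × 18, A = 1 926 mm², y = 9 mm, Ī = 52 002 mm⁴.
Centroid: ȳ = ΣA·y / ΣA = 19.28249 mm.
Transfer each piece to the centroidal x-axis using Ī + A·d² with d = y − 19.28249:
  vertical leg: d = 15.71751 mm → contributes +825770.7 mm⁴
  horizontal leg (remainder): d = -10.28249 mm → contributes +255 637 mm⁴
Total I = 1 081 408 mm⁴.
For the y-axis: x̄ = 46.78249 mm.
Repeating about the centroidal y-axis gives I_y = 4 846 955 mm⁴.
Polar second moment: J = I_x + I_y = 5 928 363 mm⁴.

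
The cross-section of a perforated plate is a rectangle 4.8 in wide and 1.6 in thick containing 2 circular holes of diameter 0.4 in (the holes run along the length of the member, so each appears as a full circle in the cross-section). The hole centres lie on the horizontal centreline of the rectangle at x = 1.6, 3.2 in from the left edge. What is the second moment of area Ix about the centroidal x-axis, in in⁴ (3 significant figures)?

Ix ≈ 1.64 in⁴

Split into non-overlapping primitives; take the origin at the lower-left of the bounding box.
Plate: 4.8 × 1.6, A = 7.68 in², y = 0.8 in, Ī = 1.6384 in⁴.
Hole 1 (subtracted): ⌀0.4, A = 0.12566 in², y = 0.8 in, Ī = 0.0012566 in⁴.
Hole 2 (subtracted): ⌀0.4, A = 0.12566 in², y = 0.8 in, Ī = 0.0012566 in⁴.
By symmetry the centroid is at mid-height, ȳ = 0.8 in.
All pieces are centred on the centroidal x-axis, so I = ΣĪ (holes subtracted) = 1.6359 in⁴.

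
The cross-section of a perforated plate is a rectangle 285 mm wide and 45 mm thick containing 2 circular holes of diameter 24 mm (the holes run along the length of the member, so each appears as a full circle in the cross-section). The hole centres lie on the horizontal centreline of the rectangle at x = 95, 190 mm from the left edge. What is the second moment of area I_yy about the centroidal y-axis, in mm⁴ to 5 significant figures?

I_yy ≈ 8.4735 × 10⁷ mm⁴

Treat the section as a set of non-overlapping primitives; coordinates are from the bounding-box lower-left.
Plate: 285 × 45, A = 12 825 mm², x = 142.5 mm, Ī = 86 809 219 mm⁴.
Hole 1 (subtracted): ⌀24, A = 452.3893 mm², x = 95 mm, Ī = 16286.02 mm⁴.
Hole 2 (subtracted): ⌀24, A = 452.3893 mm², x = 190 mm, Ī = 16286.02 mm⁴.
By symmetry the centroid is at mid-width, x̄ = 142.5 mm.
Transfer each piece to the centroidal y-axis using Ī + A·d² with d = x − 142.5:
  plate: d = 0 mm → contributes +86 809 219 mm⁴
  hole 1: d = -47.5 mm → contributes −1 036 989 mm⁴
  hole 2: d = 47.5 mm → contributes −1 036 989 mm⁴
Total I = 84 735 240 mm⁴.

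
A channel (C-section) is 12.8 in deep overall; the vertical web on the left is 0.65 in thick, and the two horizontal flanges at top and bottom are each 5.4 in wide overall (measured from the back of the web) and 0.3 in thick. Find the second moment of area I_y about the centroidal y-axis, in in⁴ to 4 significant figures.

I_y ≈ 21.13 in⁴

Decompose the section into non-overlapping parts with the origin at the bottom-left of its bounding rectangle.
Web: 0.65 × 12.8, A = 8.32 in², x = 0.325 in, Ī = 0.292933 in⁴.
Top flange (beyond web): 4.75 × 0.3, A = 1.425 in², x = 3.025 in, Ī = 2.6793 in⁴.
Bottom flange (beyond web): 4.75 × 0.3, A = 1.425 in², x = 3.025 in, Ī = 2.6793 in⁴.
Centroid: x̄ = ΣA·x / ΣA = 1.0139 in.
Transfer each piece to the centroidal y-axis using Ī + A·d² with d = x − 1.0139:
  web: d = -0.688899 in → contributes +4.24145 in⁴
  top flange (beyond web): d = 2.0111 in → contributes +8.44275 in⁴
  bottom flange (beyond web): d = 2.0111 in → contributes +8.44275 in⁴
Total I = 21.127 in⁴.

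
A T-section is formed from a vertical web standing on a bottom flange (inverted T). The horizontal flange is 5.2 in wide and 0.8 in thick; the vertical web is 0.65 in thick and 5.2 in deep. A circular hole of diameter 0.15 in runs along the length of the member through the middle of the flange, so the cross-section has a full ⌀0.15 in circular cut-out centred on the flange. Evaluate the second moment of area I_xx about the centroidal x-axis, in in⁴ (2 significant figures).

I_xx ≈ 25 in⁴

Decompose the section into non-overlapping parts with the origin at the bottom-left of its bounding rectangle.
Flange: 5.2 × 0.8, A = 4.16 in², y = 0.4 in, Ī = 0.2219 in⁴.
Web: 0.65 × 5.2, A = 3.38 in², y = 3.4 in, Ī = 7.616 in⁴.
Hole (subtracted): ⌀0.15, A = 0.01767 in², y = 0.4 in, Ī = 0.00002485 in⁴.
Centroid: ȳ = ΣA·y / ΣA = 1.748 in.
Transfer each piece to the centroidal x-axis using Ī + A·d² with d = y − 1.748:
  flange: d = -1.348 in → contributes +7.781 in⁴
  web: d = 1.652 in → contributes +16.84 in⁴
  hole: d = -1.348 in → contributes −0.03214 in⁴
Total I = 24.59 in⁴.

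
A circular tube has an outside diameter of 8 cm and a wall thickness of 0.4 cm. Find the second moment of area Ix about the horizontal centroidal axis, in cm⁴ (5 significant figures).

Split into non-overlapping primitives; take the origin at the lower-left of the bounding box.
Outer circle: ⌀8, A = 50.26548 cm², y = 4 cm, Ī = 201.0619 cm⁴.
Bore (subtracted): ⌀7.2, A = 40.71504 cm², y = 4 cm, Ī = 131.9167 cm⁴.
By symmetry the centroid is at mid-height, ȳ = 4 cm.
All pieces are centred on the horizontal centroidal axis, so I = ΣĪ (holes subtracted) = 69.1452 cm⁴.

Ix ≈ 69.145 cm⁴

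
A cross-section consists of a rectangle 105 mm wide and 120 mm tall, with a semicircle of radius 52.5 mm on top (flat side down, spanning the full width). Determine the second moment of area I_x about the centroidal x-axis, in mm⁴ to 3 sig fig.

Split into non-overlapping primitives; take the origin at the lower-left of the bounding box.
Rectangular body: 105 × 120, A = 12 600 mm², y = 60 mm, Ī = 15 120 000 mm⁴.
Semicircular cap: semicircle r = 52.5, A = 4329.5 mm², y = 142.28 mm, Ī = 833 814 mm⁴.
Centroid: ȳ = ΣA·y / ΣA = 81.043 mm.
Transfer each piece to the centroidal x-axis using Ī + A·d² with d = y − 81.043:
  rectangular body: d = -21.043 mm → contributes +20 699 115 mm⁴
  semicircular cap: d = 61.239 mm → contributes +17 070 499 mm⁴
Total I = 37 769 614 mm⁴.

I_x ≈ 3.78 × 10⁷ mm⁴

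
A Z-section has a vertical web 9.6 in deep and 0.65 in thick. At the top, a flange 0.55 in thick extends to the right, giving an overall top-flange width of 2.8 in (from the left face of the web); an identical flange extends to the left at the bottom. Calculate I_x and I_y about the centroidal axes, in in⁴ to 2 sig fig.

I_x ≈ 96 in⁴, I_y ≈ 5.8 in⁴

Break the section into simple shapes (no overlaps), measuring from the bottom-left corner of the bounding box.
Web: 0.65 × 9.6, A = 6.24 in², y = 4.8 in, Ī = 47.92 in⁴.
Top flange (beyond web): 2.15 × 0.55, A = 1.183 in², y = 9.325 in, Ī = 0.02981 in⁴.
Bottom flange (beyond web): 2.15 × 0.55, A = 1.183 in², y = 0.275 in, Ī = 0.02981 in⁴.
Centroid: ȳ = ΣA·y / ΣA = 4.8 in.
Transfer each piece to the centroidal x-axis using Ī + A·d² with d = y − 4.8:
  web: d = 0 in → contributes +47.92 in⁴
  top flange (beyond web): d = 4.525 in → contributes +24.24 in⁴
  bottom flange (beyond web): d = -4.525 in → contributes +24.24 in⁴
Total I = 96.41 in⁴.
For the y-axis: x̄ = 2.475 in.
Repeating about the centroidal y-axis gives I_y = 5.766 in⁴.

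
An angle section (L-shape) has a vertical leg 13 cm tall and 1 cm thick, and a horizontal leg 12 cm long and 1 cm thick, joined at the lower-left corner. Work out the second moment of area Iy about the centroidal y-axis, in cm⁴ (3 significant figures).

Treat the section as a set of non-overlapping primitives; coordinates are from the bounding-box lower-left.
Vertical leg: 1 × 13, A = 13 cm², x = 0.5 cm, Ī = 1.0833 cm⁴.
Horizontal leg (remainder): 11 × 1, A = 11 cm², x = 6.5 cm, Ī = 110.92 cm⁴.
Centroid: x̄ = ΣA·x / ΣA = 3.25 cm.
Transfer each piece to the centroidal y-axis using Ī + A·d² with d = x − 3.25:
  vertical leg: d = -2.75 cm → contributes +99.396 cm⁴
  horizontal leg (remainder): d = 3.25 cm → contributes +227.1 cm⁴
Total I = 326.5 cm⁴.

Iy ≈ 327 cm⁴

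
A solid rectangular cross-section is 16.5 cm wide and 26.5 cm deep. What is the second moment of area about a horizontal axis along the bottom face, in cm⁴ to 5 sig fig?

I_base ≈ 1.0235 × 10⁵ cm⁴

The section: 16.5 × 26.5, A = 437.25 cm², y = 13.25 cm, Ī = 25588.23 cm⁴.
Transfer it to a horizontal axis along the bottom face using Ī + A·d² with d = y − 0:
  the section: d = 13.25 cm → contributes +102352.9 cm⁴
Total I = 102352.9 cm⁴.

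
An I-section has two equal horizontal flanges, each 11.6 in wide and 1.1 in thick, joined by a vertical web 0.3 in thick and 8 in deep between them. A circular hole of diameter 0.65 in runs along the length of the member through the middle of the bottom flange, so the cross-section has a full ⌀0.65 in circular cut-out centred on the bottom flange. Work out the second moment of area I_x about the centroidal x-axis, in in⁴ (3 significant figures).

Treat the section as a set of non-overlapping primitives; coordinates are from the bounding-box lower-left.
Bottom flange: 11.6 × 1.1, A = 12.76 in², y = 0.55 in, Ī = 1.2866 in⁴.
Web: 0.3 × 8, A = 2.4 in², y = 5.1 in, Ī = 12.8 in⁴.
Top flange: 11.6 × 1.1, A = 12.76 in², y = 9.65 in, Ī = 1.2866 in⁴.
Hole (subtracted): ⌀0.65, A = 0.33183 in², y = 0.55 in, Ī = 0.0087624 in⁴.
Centroid: ȳ = ΣA·y / ΣA = 5.1547 in.
Transfer each piece to the centroidal x-axis using Ī + A·d² with d = y − 5.1547:
  bottom flange: d = -4.6047 in → contributes +271.84 in⁴
  web: d = -0.054727 in → contributes +12.807 in⁴
  top flange: d = 4.4953 in → contributes +259.13 in⁴
  hole: d = -4.6047 in → contributes −7.0447 in⁴
Total I = 536.74 in⁴.

I_x ≈ 537 in⁴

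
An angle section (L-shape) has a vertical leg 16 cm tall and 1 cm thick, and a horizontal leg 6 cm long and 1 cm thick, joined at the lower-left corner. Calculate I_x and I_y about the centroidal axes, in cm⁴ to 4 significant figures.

Break the section into simple shapes (no overlaps), measuring from the bottom-left corner of the bounding box.
Vertical leg: 1 × 16, A = 16 cm², y = 8 cm, Ī = 341.333 cm⁴.
Horizontal leg (remainder): 5 × 1, A = 5 cm², y = 0.5 cm, Ī = 0.416667 cm⁴.
Centroid: ȳ = ΣA·y / ΣA = 6.21429 cm.
Transfer each piece to the centroidal x-axis using Ī + A·d² with d = y − 6.21429:
  vertical leg: d = 1.78571 cm → contributes +392.354 cm⁴
  horizontal leg (remainder): d = -5.71429 cm → contributes +163.682 cm⁴
Total I = 556.036 cm⁴.
For the y-axis: x̄ = 1.21429 cm.
Repeating about the centroidal y-axis gives I_y = 46.0357 cm⁴.

I_x ≈ 556.0 cm⁴, I_y ≈ 46.04 cm⁴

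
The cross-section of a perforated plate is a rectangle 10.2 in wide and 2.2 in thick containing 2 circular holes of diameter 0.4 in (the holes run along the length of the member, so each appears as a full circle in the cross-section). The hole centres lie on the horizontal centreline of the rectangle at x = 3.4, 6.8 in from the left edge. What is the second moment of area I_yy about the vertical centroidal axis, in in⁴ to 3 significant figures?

I_yy ≈ 194 in⁴

Treat the section as a set of non-overlapping primitives; coordinates are from the bounding-box lower-left.
Plate: 10.2 × 2.2, A = 22.44 in², x = 5.1 in, Ī = 194.55 in⁴.
Hole 1 (subtracted): ⌀0.4, A = 0.12566 in², x = 3.4 in, Ī = 0.0012566 in⁴.
Hole 2 (subtracted): ⌀0.4, A = 0.12566 in², x = 6.8 in, Ī = 0.0012566 in⁴.
By symmetry the centroid is at mid-width, x̄ = 5.1 in.
Transfer each piece to the vertical centroidal axis using Ī + A·d² with d = x − 5.1:
  plate: d = 0 in → contributes +194.55 in⁴
  hole 1: d = -1.7 in → contributes −0.36442 in⁴
  hole 2: d = 1.7 in → contributes −0.36442 in⁴
Total I = 193.83 in⁴.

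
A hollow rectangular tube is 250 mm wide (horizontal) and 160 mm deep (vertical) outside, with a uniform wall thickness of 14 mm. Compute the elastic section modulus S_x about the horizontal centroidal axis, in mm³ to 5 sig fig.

S_x ≈ 5.3480 × 10⁵ mm³

Split into non-overlapping primitives; take the origin at the lower-left of the bounding box.
Outer rectangle: 250 × 160, A = 40 000 mm², y = 80 mm, Ī = 85 333 333 mm⁴.
Inner void (subtracted): 222 × 132, A = 29 304 mm², y = 80 mm, Ī = 42 549 408 mm⁴.
By symmetry the centroid is at mid-height, ȳ = 80 mm.
All pieces are centred on the horizontal centroidal axis, so I = ΣĪ (holes subtracted) = 42 783 925 mm⁴.
Extreme fibre distance c = 80 mm; S = I/c = 534799.1 mm³.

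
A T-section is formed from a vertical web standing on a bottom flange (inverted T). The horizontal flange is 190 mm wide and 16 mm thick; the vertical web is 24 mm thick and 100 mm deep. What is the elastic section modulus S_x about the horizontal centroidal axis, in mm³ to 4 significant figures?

S_x ≈ 7.980 × 10⁴ mm³

Split into non-overlapping primitives; take the origin at the lower-left of the bounding box.
Flange: 190 × 16, A = 3 040 mm², y = 8 mm, Ī = 64853.3 mm⁴.
Web: 24 × 100, A = 2 400 mm², y = 66 mm, Ī = 2 000 000 mm⁴.
Centroid: ȳ = ΣA·y / ΣA = 33.5882 mm.
Transfer each piece to the horizontal centroidal axis using Ī + A·d² with d = y − 33.5882:
  flange: d = -25.5882 mm → contributes +2 055 317 mm⁴
  web: d = 32.4118 mm → contributes +4 521 254 mm⁴
Total I = 6 576 571 mm⁴.
Extreme fibre distance c = 82.4118 mm; S = I/c = 79801.4 mm³.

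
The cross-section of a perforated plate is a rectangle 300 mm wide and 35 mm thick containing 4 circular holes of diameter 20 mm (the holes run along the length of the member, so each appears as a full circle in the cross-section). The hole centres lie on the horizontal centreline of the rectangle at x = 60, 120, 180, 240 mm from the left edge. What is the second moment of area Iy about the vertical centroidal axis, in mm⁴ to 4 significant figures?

Iy ≈ 7.306 × 10⁷ mm⁴

Split into non-overlapping primitives; take the origin at the lower-left of the bounding box.
Plate: 300 × 35, A = 10 500 mm², x = 150 mm, Ī = 78 750 000 mm⁴.
Hole 1 (subtracted): ⌀20, A = 314.159 mm², x = 60 mm, Ī = 7853.98 mm⁴.
Hole 2 (subtracted): ⌀20, A = 314.159 mm², x = 120 mm, Ī = 7853.98 mm⁴.
Hole 3 (subtracted): ⌀20, A = 314.159 mm², x = 180 mm, Ī = 7853.98 mm⁴.
Hole 4 (subtracted): ⌀20, A = 314.159 mm², x = 240 mm, Ī = 7853.98 mm⁴.
By symmetry the centroid is at mid-width, x̄ = 150 mm.
Transfer each piece to the vertical centroidal axis using Ī + A·d² with d = x − 150:
  plate: d = 0 mm → contributes +78 750 000 mm⁴
  hole 1: d = -90 mm → contributes −2 552 544 mm⁴
  hole 2: d = -30 mm → contributes −290 597 mm⁴
  hole 3: d = 30 mm → contributes −290 597 mm⁴
  hole 4: d = 90 mm → contributes −2 552 544 mm⁴
Total I = 73 063 717 mm⁴.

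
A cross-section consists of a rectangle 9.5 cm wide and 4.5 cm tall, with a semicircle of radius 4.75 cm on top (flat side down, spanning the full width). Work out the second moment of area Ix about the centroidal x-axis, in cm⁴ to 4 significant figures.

Ix ≈ 480.6 cm⁴

Split into non-overlapping primitives; take the origin at the lower-left of the bounding box.
Rectangular body: 9.5 × 4.5, A = 42.75 cm², y = 2.25 cm, Ī = 72.1406 cm⁴.
Semicircular cap: semicircle r = 4.75, A = 35.4411 cm², y = 6.51596 cm, Ī = 55.8736 cm⁴.
Centroid: ȳ = ΣA·y / ΣA = 4.1836 cm.
Transfer each piece to the centroidal x-axis using Ī + A·d² with d = y − 4.1836:
  rectangular body: d = -1.9336 cm → contributes +231.975 cm⁴
  semicircular cap: d = 2.33236 cm → contributes +248.67 cm⁴
Total I = 480.645 cm⁴.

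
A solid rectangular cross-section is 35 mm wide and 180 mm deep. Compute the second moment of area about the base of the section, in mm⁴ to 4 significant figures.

I_base ≈ 6.804 × 10⁷ mm⁴

The section: 35 × 180, A = 6 300 mm², y = 90 mm, Ī = 17 010 000 mm⁴.
Transfer it to the base of the section using Ī + A·d² with d = y − 0:
  the section: d = 90 mm → contributes +68 040 000 mm⁴
Total I = 68 040 000 mm⁴.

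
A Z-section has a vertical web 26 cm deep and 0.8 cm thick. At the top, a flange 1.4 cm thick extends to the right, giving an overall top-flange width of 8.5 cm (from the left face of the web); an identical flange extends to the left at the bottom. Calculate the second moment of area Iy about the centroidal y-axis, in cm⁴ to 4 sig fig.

Iy ≈ 497.1 cm⁴

Break the section into simple shapes (no overlaps), measuring from the bottom-left corner of the bounding box.
Web: 0.8 × 26, A = 20.8 cm², x = 8.1 cm, Ī = 1.10933 cm⁴.
Top flange (beyond web): 7.7 × 1.4, A = 10.78 cm², x = 12.35 cm, Ī = 53.2622 cm⁴.
Bottom flange (beyond web): 7.7 × 1.4, A = 10.78 cm², x = 3.85 cm, Ī = 53.2622 cm⁴.
Centroid: x̄ = ΣA·x / ΣA = 8.1 cm.
Transfer each piece to the centroidal y-axis using Ī + A·d² with d = x − 8.1:
  web: d = 0 cm → contributes +1.10933 cm⁴
  top flange (beyond web): d = 4.25 cm → contributes +247.976 cm⁴
  bottom flange (beyond web): d = -4.25 cm → contributes +247.976 cm⁴
Total I = 497.061 cm⁴.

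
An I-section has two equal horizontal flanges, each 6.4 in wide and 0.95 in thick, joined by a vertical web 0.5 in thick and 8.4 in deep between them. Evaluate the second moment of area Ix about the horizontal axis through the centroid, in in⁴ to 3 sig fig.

Split into non-overlapping primitives; take the origin at the lower-left of the bounding box.
Bottom flange: 6.4 × 0.95, A = 6.08 in², y = 0.475 in, Ī = 0.45727 in⁴.
Web: 0.5 × 8.4, A = 4.2 in², y = 5.15 in, Ī = 24.696 in⁴.
Top flange: 6.4 × 0.95, A = 6.08 in², y = 9.825 in, Ī = 0.45727 in⁴.
By symmetry the centroid is at mid-height, ȳ = 5.15 in.
Transfer each piece to the horizontal axis through the centroid using Ī + A·d² with d = y − 5.15:
  bottom flange: d = -4.675 in → contributes +133.34 in⁴
  web: d = 0 in → contributes +24.696 in⁴
  top flange: d = 4.675 in → contributes +133.34 in⁴
Total I = 291.37 in⁴.

Ix ≈ 291 in⁴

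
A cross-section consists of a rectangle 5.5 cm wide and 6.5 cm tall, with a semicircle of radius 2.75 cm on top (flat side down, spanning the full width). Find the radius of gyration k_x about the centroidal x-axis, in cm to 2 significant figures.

Split into non-overlapping primitives; take the origin at the lower-left of the bounding box.
Rectangular body: 5.5 × 6.5, A = 35.75 cm², y = 3.25 cm, Ī = 125.9 cm⁴.
Semicircular cap: semicircle r = 2.75, A = 11.88 cm², y = 7.667 cm, Ī = 6.277 cm⁴.
Centroid: ȳ = ΣA·y / ΣA = 4.352 cm.
Transfer each piece to the centroidal x-axis using Ī + A·d² with d = y − 4.352:
  rectangular body: d = -1.102 cm → contributes +169.3 cm⁴
  semicircular cap: d = 3.315 cm → contributes +136.9 cm⁴
Total I = 306.1 cm⁴.
Radius of gyration: k = √(I/A) = √(306.1 / 47.63) = 2.535 cm.

k_x ≈ 2.5 cm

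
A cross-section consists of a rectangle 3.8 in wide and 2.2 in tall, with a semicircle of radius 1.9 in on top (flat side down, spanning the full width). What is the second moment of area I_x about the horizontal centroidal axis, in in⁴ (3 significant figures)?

I_x ≈ 17.1 in⁴

Decompose the section into non-overlapping parts with the origin at the bottom-left of its bounding rectangle.
Rectangular body: 3.8 × 2.2, A = 8.36 in², y = 1.1 in, Ī = 3.3719 in⁴.
Semicircular cap: semicircle r = 1.9, A = 5.6706 in², y = 3.0064 in, Ī = 1.4304 in⁴.
Centroid: ȳ = ΣA·y / ΣA = 1.8705 in.
Transfer each piece to the horizontal centroidal axis using Ī + A·d² with d = y − 1.8705:
  rectangular body: d = -0.77048 in → contributes +8.3347 in⁴
  semicircular cap: d = 1.1359 in → contributes +8.747 in⁴
Total I = 17.082 in⁴.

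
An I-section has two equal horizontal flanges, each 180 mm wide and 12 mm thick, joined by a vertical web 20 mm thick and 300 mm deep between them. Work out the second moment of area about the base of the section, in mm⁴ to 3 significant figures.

I_base ≈ 4.21 × 10⁸ mm⁴

Split into non-overlapping primitives; take the origin at the lower-left of the bounding box.
Bottom flange: 180 × 12, A = 2 160 mm², y = 6 mm, Ī = 25 920 mm⁴.
Web: 20 × 300, A = 6 000 mm², y = 162 mm, Ī = 45 000 000 mm⁴.
Top flange: 180 × 12, A = 2 160 mm², y = 318 mm, Ī = 25 920 mm⁴.
Transfer each piece to the bottom edge using Ī + A·d² with d = y − 0:
  bottom flange: d = 6 mm → contributes +103 680 mm⁴
  web: d = 162 mm → contributes +202 464 000 mm⁴
  top flange: d = 318 mm → contributes +218 453 760 mm⁴
Total I = 421 021 440 mm⁴.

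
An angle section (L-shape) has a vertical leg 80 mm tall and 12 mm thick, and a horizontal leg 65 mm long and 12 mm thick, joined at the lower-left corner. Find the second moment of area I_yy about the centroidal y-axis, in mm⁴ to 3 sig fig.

I_yy ≈ 5.64 × 10⁵ mm⁴

Break the section into simple shapes (no overlaps), measuring from the bottom-left corner of the bounding box.
Vertical leg: 12 × 80, A = 960 mm², x = 6 mm, Ī = 11 520 mm⁴.
Horizontal leg (remainder): 53 × 12, A = 636 mm², x = 38.5 mm, Ī = 148 877 mm⁴.
Centroid: x̄ = ΣA·x / ΣA = 18.951 mm.
Transfer each piece to the centroidal y-axis using Ī + A·d² with d = x − 18.951:
  vertical leg: d = -12.951 mm → contributes +172 542 mm⁴
  horizontal leg (remainder): d = 19.549 mm → contributes +391 930 mm⁴
Total I = 564 472 mm⁴.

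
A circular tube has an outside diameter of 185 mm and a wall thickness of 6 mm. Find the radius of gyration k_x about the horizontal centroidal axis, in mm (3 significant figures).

k_x ≈ 63.3 mm

Break the section into simple shapes (no overlaps), measuring from the bottom-left corner of the bounding box.
Outer circle: ⌀185, A = 26 880 mm², y = 92.5 mm, Ī = 57 498 539 mm⁴.
Bore (subtracted): ⌀173, A = 23 506 mm², y = 92.5 mm, Ī = 43 969 782 mm⁴.
By symmetry the centroid is at mid-height, ȳ = 92.5 mm.
All pieces are centred on the horizontal centroidal axis, so I = ΣĪ (holes subtracted) = 13 528 757 mm⁴.
Radius of gyration: k = √(I/A) = √(13 528 757 / 3374.1) = 63.322 mm.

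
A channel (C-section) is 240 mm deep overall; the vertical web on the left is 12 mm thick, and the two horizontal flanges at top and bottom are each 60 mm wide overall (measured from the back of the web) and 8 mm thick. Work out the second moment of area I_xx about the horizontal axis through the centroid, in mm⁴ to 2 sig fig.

Treat the section as a set of non-overlapping primitives; coordinates are from the bounding-box lower-left.
Web: 12 × 240, A = 2 880 mm², y = 120 mm, Ī = 13 824 000 mm⁴.
Top flange (beyond web): 48 × 8, A = 384 mm², y = 236 mm, Ī = 2 048 mm⁴.
Bottom flange (beyond web): 48 × 8, A = 384 mm², y = 4 mm, Ī = 2 048 mm⁴.
By symmetry the centroid is at mid-height, ȳ = 120 mm.
Transfer each piece to the horizontal axis through the centroid using Ī + A·d² with d = y − 120:
  web: d = 0 mm → contributes +13 824 000 mm⁴
  top flange (beyond web): d = 116 mm → contributes +5 169 152 mm⁴
  bottom flange (beyond web): d = -116 mm → contributes +5 169 152 mm⁴
Total I = 24 162 304 mm⁴.

I_xx ≈ 2.4 × 10⁷ mm⁴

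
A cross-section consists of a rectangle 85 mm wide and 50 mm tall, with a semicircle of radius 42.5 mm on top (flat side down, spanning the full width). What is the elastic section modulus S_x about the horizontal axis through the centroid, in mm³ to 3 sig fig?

Split into non-overlapping primitives; take the origin at the lower-left of the bounding box.
Rectangular body: 85 × 50, A = 4 250 mm², y = 25 mm, Ī = 885 417 mm⁴.
Semicircular cap: semicircle r = 42.5, A = 2837.3 mm², y = 68.038 mm, Ī = 358 086 mm⁴.
Centroid: ȳ = ΣA·y / ΣA = 42.229 mm.
Transfer each piece to the horizontal axis through the centroid using Ī + A·d² with d = y − 42.229:
  rectangular body: d = -17.229 mm → contributes +2 147 024 mm⁴
  semicircular cap: d = 25.808 mm → contributes +2 247 884 mm⁴
Total I = 4 394 908 mm⁴.
Extreme fibre distance c = 50.271 mm; S = I/c = 87 425 mm³.

S_x ≈ 8.74 × 10⁴ mm³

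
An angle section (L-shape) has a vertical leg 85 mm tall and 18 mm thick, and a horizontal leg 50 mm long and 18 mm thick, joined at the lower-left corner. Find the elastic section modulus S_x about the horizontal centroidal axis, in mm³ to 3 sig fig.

S_x ≈ 2.72 × 10⁴ mm³

Split into non-overlapping primitives; take the origin at the lower-left of the bounding box.
Vertical leg: 18 × 85, A = 1 530 mm², y = 42.5 mm, Ī = 921 188 mm⁴.
Horizontal leg (remainder): 32 × 18, A = 576 mm², y = 9 mm, Ī = 15 552 mm⁴.
Centroid: ȳ = ΣA·y / ΣA = 33.338 mm.
Transfer each piece to the horizontal centroidal axis using Ī + A·d² with d = y − 33.338:
  vertical leg: d = 9.1624 mm → contributes +1 049 630 mm⁴
  horizontal leg (remainder): d = -24.338 mm → contributes +356 728 mm⁴
Total I = 1 406 358 mm⁴.
Extreme fibre distance c = 51.662 mm; S = I/c = 27 222 mm³.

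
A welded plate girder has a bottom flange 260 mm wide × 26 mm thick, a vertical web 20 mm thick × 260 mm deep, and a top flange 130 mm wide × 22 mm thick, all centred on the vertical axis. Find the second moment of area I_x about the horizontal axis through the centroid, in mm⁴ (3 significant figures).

Split into non-overlapping primitives; take the origin at the lower-left of the bounding box.
Bottom plate: 260 × 26, A = 6 760 mm², y = 13 mm, Ī = 380 813 mm⁴.
Web plate: 20 × 260, A = 5 200 mm², y = 156 mm, Ī = 29 293 333 mm⁴.
Top plate: 130 × 22, A = 2 860 mm², y = 297 mm, Ī = 115 353 mm⁴.
Centroid: ȳ = ΣA·y / ΣA = 117.98 mm.
Transfer each piece to the horizontal axis through the centroid using Ī + A·d² with d = y − 117.98:
  bottom plate: d = -104.98 mm → contributes +74 884 910 mm⁴
  web plate: d = 38.018 mm → contributes +36 809 068 mm⁴
  top plate: d = 179.02 mm → contributes +91 770 577 mm⁴
Total I = 203 464 555 mm⁴.

I_x ≈ 2.03 × 10⁸ mm⁴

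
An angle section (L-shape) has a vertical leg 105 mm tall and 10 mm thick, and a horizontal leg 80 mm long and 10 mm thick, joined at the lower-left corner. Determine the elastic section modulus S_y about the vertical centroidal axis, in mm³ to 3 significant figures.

S_y ≈ 1.64 × 10⁴ mm³

Split into non-overlapping primitives; take the origin at the lower-left of the bounding box.
Vertical leg: 10 × 105, A = 1 050 mm², x = 5 mm, Ī = 8 750 mm⁴.
Horizontal leg (remainder): 70 × 10, A = 700 mm², x = 45 mm, Ī = 285 833 mm⁴.
Centroid: x̄ = ΣA·x / ΣA = 21 mm.
Transfer each piece to the vertical centroidal axis using Ī + A·d² with d = x − 21:
  vertical leg: d = -16 mm → contributes +277 550 mm⁴
  horizontal leg (remainder): d = 24 mm → contributes +689 033 mm⁴
Total I = 966 583 mm⁴.
Extreme fibre distance c = 59 mm; S = I/c = 16 383 mm³.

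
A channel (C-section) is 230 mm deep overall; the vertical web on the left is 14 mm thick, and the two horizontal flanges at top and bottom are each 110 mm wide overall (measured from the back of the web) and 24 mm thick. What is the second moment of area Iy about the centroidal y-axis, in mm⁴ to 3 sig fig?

Decompose the section into non-overlapping parts with the origin at the bottom-left of its bounding rectangle.
Web: 14 × 230, A = 3 220 mm², x = 7 mm, Ī = 52 593 mm⁴.
Top flange (beyond web): 96 × 24, A = 2 304 mm², x = 62 mm, Ī = 1 769 472 mm⁴.
Bottom flange (beyond web): 96 × 24, A = 2 304 mm², x = 62 mm, Ī = 1 769 472 mm⁴.
Centroid: x̄ = ΣA·x / ΣA = 39.376 mm.
Transfer each piece to the centroidal y-axis using Ī + A·d² with d = x − 39.376:
  web: d = -32.376 mm → contributes +3 427 833 mm⁴
  top flange (beyond web): d = 22.624 mm → contributes +2 948 755 mm⁴
  bottom flange (beyond web): d = 22.624 mm → contributes +2 948 755 mm⁴
Total I = 9 325 342 mm⁴.

Iy ≈ 9.33 × 10⁶ mm⁴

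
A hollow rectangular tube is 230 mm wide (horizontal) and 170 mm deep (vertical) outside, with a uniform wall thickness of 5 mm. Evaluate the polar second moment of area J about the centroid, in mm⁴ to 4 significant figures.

Decompose the section into non-overlapping parts with the origin at the bottom-left of its bounding rectangle.
Outer rectangle: 230 × 170, A = 39 100 mm², y = 85 mm, Ī = 94 165 833 mm⁴.
Inner void (subtracted): 220 × 160, A = 35 200 mm², y = 85 mm, Ī = 75 093 333 mm⁴.
By symmetry the centroid is at mid-height, ȳ = 85 mm.
All pieces are centred on the centroidal x-axis, so I = ΣĪ (holes subtracted) = 19 072 500 mm⁴.
Repeating about the centroidal y-axis gives I_y = 30 392 500 mm⁴.
Polar second moment: J = I_x + I_y = 49 465 000 mm⁴.

J ≈ 4.947 × 10⁷ mm⁴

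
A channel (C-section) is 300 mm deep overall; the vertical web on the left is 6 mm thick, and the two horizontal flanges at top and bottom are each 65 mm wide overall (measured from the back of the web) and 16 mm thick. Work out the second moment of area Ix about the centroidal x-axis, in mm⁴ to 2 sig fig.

Treat the section as a set of non-overlapping primitives; coordinates are from the bounding-box lower-left.
Web: 6 × 300, A = 1 800 mm², y = 150 mm, Ī = 13 500 000 mm⁴.
Top flange (beyond web): 59 × 16, A = 944 mm², y = 292 mm, Ī = 20 139 mm⁴.
Bottom flange (beyond web): 59 × 16, A = 944 mm², y = 8 mm, Ī = 20 139 mm⁴.
By symmetry the centroid is at mid-height, ȳ = 150 mm.
Transfer each piece to the centroidal x-axis using Ī + A·d² with d = y − 150:
  web: d = 0 mm → contributes +13 500 000 mm⁴
  top flange (beyond web): d = 142 mm → contributes +19 054 955 mm⁴
  bottom flange (beyond web): d = -142 mm → contributes +19 054 955 mm⁴
Total I = 51 609 909 mm⁴.

Ix ≈ 5.2 × 10⁷ mm⁴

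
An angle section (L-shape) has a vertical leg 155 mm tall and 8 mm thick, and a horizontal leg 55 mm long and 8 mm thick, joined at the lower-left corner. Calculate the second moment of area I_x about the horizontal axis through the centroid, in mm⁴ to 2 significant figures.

Break the section into simple shapes (no overlaps), measuring from the bottom-left corner of the bounding box.
Vertical leg: 8 × 155, A = 1 240 mm², y = 77.5 mm, Ī = 2 482 583 mm⁴.
Horizontal leg (remainder): 47 × 8, A = 376 mm², y = 4 mm, Ī = 2 005 mm⁴.
Centroid: ȳ = ΣA·y / ΣA = 60.4 mm.
Transfer each piece to the horizontal axis through the centroid using Ī + A·d² with d = y − 60.4:
  vertical leg: d = 17.1 mm → contributes +2 845 235 mm⁴
  horizontal leg (remainder): d = -56.4 mm → contributes +1 197 983 mm⁴
Total I = 4 043 218 mm⁴.

I_x ≈ 4.0 × 10⁶ mm⁴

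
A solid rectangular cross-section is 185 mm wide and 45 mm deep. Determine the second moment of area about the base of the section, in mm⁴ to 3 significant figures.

I_base ≈ 5.62 × 10⁶ mm⁴

The section: 185 × 45, A = 8 325 mm², y = 22.5 mm, Ī = 1 404 844 mm⁴.
Transfer it to a horizontal axis along the bottom face using Ī + A·d² with d = y − 0:
  the section: d = 22.5 mm → contributes +5 619 375 mm⁴
Total I = 5 619 375 mm⁴.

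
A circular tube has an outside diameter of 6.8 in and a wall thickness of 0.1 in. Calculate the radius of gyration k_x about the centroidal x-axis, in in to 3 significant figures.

Break the section into simple shapes (no overlaps), measuring from the bottom-left corner of the bounding box.
Outer circle: ⌀6.8, A = 36.317 in², y = 3.4 in, Ī = 104.96 in⁴.
Bore (subtracted): ⌀6.6, A = 34.212 in², y = 3.4 in, Ī = 93.142 in⁴.
By symmetry the centroid is at mid-height, ȳ = 3.4 in.
All pieces are centred on the centroidal x-axis, so I = ΣĪ (holes subtracted) = 11.814 in⁴.
Radius of gyration: k = √(I/A) = √(11.814 / 2.1049) = 2.3691 in.

k_x ≈ 2.37 in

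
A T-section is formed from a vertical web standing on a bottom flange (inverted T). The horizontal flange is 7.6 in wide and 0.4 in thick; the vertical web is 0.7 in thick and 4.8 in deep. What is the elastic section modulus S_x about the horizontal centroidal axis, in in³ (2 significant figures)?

Split into non-overlapping primitives; take the origin at the lower-left of the bounding box.
Flange: 7.6 × 0.4, A = 3.04 in², y = 0.2 in, Ī = 0.04053 in⁴.
Web: 0.7 × 4.8, A = 3.36 in², y = 2.8 in, Ī = 6.451 in⁴.
Centroid: ȳ = ΣA·y / ΣA = 1.565 in.
Transfer each piece to the horizontal centroidal axis using Ī + A·d² with d = y − 1.565:
  flange: d = -1.365 in → contributes +5.705 in⁴
  web: d = 1.235 in → contributes +11.58 in⁴
Total I = 17.28 in⁴.
Extreme fibre distance c = 3.635 in; S = I/c = 4.754 in³.

S_x ≈ 4.8 in³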